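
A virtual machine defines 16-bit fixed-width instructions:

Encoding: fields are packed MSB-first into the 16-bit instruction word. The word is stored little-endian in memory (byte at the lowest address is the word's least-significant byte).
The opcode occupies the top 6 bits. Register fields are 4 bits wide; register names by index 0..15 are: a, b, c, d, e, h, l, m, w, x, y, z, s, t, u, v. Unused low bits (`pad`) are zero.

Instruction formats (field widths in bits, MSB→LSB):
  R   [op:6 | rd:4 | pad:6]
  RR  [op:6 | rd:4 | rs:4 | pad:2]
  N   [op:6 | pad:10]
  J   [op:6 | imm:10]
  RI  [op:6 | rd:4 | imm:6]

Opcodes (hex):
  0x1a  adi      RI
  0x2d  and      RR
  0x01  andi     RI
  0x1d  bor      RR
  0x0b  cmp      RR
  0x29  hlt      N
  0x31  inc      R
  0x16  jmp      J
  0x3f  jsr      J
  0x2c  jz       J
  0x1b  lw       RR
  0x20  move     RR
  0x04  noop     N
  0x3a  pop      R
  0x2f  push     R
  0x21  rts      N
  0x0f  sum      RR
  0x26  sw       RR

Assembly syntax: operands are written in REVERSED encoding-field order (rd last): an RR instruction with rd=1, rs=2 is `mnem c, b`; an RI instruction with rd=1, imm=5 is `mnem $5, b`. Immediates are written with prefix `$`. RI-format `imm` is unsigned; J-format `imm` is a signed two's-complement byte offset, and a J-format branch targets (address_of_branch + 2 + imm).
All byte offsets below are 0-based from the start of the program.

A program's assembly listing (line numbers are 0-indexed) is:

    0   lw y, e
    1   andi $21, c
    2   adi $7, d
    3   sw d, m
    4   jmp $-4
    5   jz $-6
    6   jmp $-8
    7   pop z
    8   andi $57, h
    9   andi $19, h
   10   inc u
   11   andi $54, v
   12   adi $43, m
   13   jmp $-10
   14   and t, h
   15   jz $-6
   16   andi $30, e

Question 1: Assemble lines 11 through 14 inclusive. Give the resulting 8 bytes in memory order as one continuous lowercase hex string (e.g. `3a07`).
f607eb69f65b74b5

line 11 (andi): pack op=0x1:6|rd=15:4|imm=54:6 = 0x07f6; little→ f6 07
line 12 (adi): pack op=0x1a:6|rd=7:4|imm=43:6 = 0x69eb; little→ eb 69
line 13 (jmp): pack op=0x16:6|imm=-10:10 = 0x5bf6; little→ f6 5b
line 14 (and): pack op=0x2d:6|rd=5:4|rs=13:4|pad=0:2 = 0xb574; little→ 74 b5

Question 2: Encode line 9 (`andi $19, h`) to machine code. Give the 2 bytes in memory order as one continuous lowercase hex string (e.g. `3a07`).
9. andi fields op=0x1:6|rd=5:4|imm=19:6 → word 0553h → 53 05

5305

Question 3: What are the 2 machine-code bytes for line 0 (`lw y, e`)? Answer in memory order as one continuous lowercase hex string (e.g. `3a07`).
286d

line 0 (lw): pack op=0x1b:6|rd=4:4|rs=10:4|pad=0:2 = 0x6d28; little→ 28 6d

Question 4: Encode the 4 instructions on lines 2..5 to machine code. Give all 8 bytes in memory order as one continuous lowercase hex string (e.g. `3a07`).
c768cc99fc5bfab3

line 2 (adi): pack op=0x1a:6|rd=3:4|imm=7:6 = 0x68c7; little→ c7 68
line 3 (sw): pack op=0x26:6|rd=7:4|rs=3:4|pad=0:2 = 0x99cc; little→ cc 99
line 4 (jmp): pack op=0x16:6|imm=-4:10 = 0x5bfc; little→ fc 5b
line 5 (jz): pack op=0x2c:6|imm=-6:10 = 0xb3fa; little→ fa b3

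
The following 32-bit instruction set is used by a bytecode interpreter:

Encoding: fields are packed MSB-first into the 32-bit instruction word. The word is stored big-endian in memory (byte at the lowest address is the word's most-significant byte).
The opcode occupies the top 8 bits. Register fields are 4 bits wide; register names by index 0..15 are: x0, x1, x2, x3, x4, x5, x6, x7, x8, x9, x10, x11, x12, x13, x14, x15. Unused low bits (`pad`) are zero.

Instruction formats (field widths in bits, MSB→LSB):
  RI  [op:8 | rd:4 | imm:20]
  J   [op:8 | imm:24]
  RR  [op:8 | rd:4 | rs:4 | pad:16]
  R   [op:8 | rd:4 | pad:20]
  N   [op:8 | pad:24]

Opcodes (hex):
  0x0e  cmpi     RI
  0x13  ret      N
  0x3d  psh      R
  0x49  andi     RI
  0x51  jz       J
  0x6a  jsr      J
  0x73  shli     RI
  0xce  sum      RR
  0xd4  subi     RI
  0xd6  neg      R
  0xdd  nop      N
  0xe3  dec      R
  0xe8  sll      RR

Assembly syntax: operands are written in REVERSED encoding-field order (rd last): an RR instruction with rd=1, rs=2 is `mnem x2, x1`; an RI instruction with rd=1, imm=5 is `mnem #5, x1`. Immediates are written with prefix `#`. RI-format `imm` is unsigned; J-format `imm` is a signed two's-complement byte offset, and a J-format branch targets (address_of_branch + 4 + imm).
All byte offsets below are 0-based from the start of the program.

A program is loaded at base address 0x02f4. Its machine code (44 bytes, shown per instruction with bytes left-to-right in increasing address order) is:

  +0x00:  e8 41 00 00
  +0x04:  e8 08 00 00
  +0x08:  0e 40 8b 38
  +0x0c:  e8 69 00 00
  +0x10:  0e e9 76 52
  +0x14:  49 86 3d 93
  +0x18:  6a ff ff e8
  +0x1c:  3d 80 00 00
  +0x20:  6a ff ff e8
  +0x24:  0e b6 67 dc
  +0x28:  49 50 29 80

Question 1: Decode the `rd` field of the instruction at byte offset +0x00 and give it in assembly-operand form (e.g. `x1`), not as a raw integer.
off 0x00: read e8 41 00 00 as big → 0xe8410000
  op=0xe8410000>>24=0xe8 ⇒ sll (RR)
  rd: (w>>20)&0xf=0x4 → x4
  rs: (w>>16)&0xf=0x1 → x1

x4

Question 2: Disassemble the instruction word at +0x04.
sll x8, x0

[04] e8 08 00 00 → 0xe8080000
  top 8b → 0xe8 → sll [RR]
  [23:20] rd=0 = x0
  [19:16] rs=8 = x8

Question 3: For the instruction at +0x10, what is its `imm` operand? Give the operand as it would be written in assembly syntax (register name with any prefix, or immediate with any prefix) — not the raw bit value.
off 0x10: read 0e e9 76 52 as big → 0x0ee97652
  top 8b → 0xe → cmpi [RI]
  rd@[23:20]=0xe ⇒ x14
  imm@[19:0]=0x97652 ⇒ #620114

#620114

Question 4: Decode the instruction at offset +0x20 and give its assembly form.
jsr #-24

[20] 6a ff ff e8 → 0x6affffe8
  top 8b → 0x6a → jsr [J]
  imm: (w>>0)&0xffffff=0xffffe8 (s24→-24) → #-24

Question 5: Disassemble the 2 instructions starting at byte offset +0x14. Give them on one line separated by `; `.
@+14  big-endian(49 86 3d 93) = 0x49863d93
  top 8b → 0x49 → andi [RI]
  rd: (w>>20)&0xf=0x8 → x8
  imm: (w>>0)&0xfffff=0x63d93 → #408979
@+18  big-endian(6a ff ff e8) = 0x6affffe8
  top 8b → 0x6a → jsr [J]
  imm: (w>>0)&0xffffff=0xffffe8 (s24→-24) → #-24

andi #408979, x8; jsr #-24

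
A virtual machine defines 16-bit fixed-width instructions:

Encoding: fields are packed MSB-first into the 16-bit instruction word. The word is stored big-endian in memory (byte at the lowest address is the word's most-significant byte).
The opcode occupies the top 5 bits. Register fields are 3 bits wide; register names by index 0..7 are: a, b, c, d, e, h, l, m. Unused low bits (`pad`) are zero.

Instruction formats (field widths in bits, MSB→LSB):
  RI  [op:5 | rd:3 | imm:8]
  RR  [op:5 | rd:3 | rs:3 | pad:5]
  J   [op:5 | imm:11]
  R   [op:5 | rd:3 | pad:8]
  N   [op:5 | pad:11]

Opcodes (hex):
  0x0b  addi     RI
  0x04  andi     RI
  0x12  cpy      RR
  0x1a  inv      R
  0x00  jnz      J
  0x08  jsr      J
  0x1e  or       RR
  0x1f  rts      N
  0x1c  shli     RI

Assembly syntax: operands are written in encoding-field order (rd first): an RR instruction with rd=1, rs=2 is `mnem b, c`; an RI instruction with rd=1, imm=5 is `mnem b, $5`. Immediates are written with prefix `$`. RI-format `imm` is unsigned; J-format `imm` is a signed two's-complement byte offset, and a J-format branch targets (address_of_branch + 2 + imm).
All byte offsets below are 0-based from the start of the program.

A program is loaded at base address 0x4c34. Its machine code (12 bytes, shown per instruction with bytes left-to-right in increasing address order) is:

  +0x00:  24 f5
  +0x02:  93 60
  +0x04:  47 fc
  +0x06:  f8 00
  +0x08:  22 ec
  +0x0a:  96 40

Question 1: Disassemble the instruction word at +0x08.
andi c, $236

[08] 22 ec → 0x22ec
  top 5b → 0x4 → andi [RI]
  rd@[10:8]=0x2 ⇒ c
  imm@[7:0]=0xec ⇒ $236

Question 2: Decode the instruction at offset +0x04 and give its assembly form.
jsr $-4

+0x04: 47 fc ⇒ word 0x47fc (big)
  opcode bits[15:11]=0x8: jsr/J
  imm: (w>>0)&0x7ff=0x7fc (s11→-4) → $-4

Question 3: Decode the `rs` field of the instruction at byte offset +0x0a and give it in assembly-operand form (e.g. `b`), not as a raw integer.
c

[0a] 96 40 → 0x9640
  op=0x9640>>11=0x12 ⇒ cpy (RR)
  rd: (w>>8)&0x7=0x6 → l
  rs: (w>>5)&0x7=0x2 → c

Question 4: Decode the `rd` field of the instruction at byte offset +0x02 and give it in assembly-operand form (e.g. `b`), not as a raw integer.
d

[02] 93 60 → 0x9360
  opcode bits[15:11]=0x12: cpy/RR
  rd@[10:8]=0x3 ⇒ d
  rs@[7:5]=0x3 ⇒ d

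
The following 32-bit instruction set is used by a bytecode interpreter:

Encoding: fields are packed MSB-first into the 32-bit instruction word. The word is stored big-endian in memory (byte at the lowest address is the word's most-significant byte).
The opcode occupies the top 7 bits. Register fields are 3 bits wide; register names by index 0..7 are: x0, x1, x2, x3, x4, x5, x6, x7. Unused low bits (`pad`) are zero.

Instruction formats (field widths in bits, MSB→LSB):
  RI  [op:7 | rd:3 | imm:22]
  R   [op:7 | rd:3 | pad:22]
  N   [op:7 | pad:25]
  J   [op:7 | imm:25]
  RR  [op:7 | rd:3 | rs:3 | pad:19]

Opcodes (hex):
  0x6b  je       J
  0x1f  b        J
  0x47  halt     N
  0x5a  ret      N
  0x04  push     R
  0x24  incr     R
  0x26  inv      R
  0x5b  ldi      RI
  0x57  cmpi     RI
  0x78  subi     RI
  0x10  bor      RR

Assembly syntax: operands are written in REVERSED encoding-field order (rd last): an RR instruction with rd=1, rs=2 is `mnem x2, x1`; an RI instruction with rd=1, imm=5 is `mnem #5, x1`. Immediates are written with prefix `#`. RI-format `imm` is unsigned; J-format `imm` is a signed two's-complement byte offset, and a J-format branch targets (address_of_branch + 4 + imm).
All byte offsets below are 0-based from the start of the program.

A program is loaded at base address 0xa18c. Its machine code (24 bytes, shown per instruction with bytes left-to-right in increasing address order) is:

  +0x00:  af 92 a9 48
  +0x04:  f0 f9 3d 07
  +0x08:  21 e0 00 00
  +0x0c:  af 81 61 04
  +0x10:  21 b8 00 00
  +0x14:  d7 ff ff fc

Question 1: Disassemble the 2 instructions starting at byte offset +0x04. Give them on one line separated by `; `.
@+04  big-endian(f0 f9 3d 07) = 0xf0f93d07
  opcode bits[31:25]=0x78: subi/RI
  rd: (w>>22)&0x7=0x3 → x3
  imm: (w>>0)&0x3fffff=0x393d07 → #3751175
@+08  big-endian(21 e0 00 00) = 0x21e00000
  opcode bits[31:25]=0x10: bor/RR
  rd: (w>>22)&0x7=0x7 → x7
  rs: (w>>19)&0x7=0x4 → x4

subi #3751175, x3; bor x4, x7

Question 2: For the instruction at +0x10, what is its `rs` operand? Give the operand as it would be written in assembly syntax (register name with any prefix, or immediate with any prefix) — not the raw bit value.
off 0x10: read 21 b8 00 00 as big → 0x21b80000
  top 7b → 0x10 → bor [RR]
  [24:22] rd=6 = x6
  [21:19] rs=7 = x7

x7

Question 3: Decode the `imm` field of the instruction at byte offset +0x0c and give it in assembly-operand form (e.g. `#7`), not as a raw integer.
#90372

@+0c  big-endian(af 81 61 04) = 0xaf816104
  opcode bits[31:25]=0x57: cmpi/RI
  rd@[24:22]=0x6 ⇒ x6
  imm@[21:0]=0x16104 ⇒ #90372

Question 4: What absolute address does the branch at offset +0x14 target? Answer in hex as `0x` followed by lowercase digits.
+0x14: d7 ff ff fc ⇒ word 0xd7fffffc (big)
  opcode bits[31:25]=0x6b: je/J
  [24:0] imm=33554428 (s25→-4) = #-4
  target = base 0xa18c + off 0x14 + 4 + imm -4 = 0xa1a0

0xa1a0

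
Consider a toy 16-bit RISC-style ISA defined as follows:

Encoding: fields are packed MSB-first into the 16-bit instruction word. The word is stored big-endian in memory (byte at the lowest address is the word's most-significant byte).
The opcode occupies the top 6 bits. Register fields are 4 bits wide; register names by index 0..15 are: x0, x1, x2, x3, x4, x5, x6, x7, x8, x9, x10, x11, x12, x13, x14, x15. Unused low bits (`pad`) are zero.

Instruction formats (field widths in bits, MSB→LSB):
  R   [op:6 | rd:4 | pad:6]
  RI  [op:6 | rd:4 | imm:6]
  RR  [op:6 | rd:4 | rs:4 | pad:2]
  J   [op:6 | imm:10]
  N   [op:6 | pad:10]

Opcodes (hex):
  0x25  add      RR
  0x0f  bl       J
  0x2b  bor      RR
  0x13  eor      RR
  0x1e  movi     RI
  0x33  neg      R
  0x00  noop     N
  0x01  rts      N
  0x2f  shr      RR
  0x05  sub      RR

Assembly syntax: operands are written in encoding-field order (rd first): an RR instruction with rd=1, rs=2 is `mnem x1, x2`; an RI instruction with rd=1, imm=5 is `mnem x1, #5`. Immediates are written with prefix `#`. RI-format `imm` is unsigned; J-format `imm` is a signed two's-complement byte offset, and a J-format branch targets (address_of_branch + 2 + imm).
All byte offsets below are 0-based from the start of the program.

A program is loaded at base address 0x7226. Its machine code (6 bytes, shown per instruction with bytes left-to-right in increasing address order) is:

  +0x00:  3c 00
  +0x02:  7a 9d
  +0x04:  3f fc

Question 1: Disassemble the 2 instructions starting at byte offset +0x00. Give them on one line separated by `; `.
bl #0; movi x10, #29

+0x00: 3c 00 ⇒ word 0x3c00 (big)
  opcode bits[15:10]=0xf: bl/J
  imm@[9:0]=0x0 ⇒ #0
+0x02: 7a 9d ⇒ word 0x7a9d (big)
  opcode bits[15:10]=0x1e: movi/RI
  rd@[9:6]=0xa ⇒ x10
  imm@[5:0]=0x1d ⇒ #29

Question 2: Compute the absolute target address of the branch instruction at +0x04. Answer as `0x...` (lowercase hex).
0x7228

+0x04: 3f fc ⇒ word 0x3ffc (big)
  op=0x3ffc>>10=0xf ⇒ bl (J)
  imm@[9:0]=0x3fc (s10→-4) ⇒ #-4
  target = base 0x7226 + off 0x04 + 2 + imm -4 = 0x7228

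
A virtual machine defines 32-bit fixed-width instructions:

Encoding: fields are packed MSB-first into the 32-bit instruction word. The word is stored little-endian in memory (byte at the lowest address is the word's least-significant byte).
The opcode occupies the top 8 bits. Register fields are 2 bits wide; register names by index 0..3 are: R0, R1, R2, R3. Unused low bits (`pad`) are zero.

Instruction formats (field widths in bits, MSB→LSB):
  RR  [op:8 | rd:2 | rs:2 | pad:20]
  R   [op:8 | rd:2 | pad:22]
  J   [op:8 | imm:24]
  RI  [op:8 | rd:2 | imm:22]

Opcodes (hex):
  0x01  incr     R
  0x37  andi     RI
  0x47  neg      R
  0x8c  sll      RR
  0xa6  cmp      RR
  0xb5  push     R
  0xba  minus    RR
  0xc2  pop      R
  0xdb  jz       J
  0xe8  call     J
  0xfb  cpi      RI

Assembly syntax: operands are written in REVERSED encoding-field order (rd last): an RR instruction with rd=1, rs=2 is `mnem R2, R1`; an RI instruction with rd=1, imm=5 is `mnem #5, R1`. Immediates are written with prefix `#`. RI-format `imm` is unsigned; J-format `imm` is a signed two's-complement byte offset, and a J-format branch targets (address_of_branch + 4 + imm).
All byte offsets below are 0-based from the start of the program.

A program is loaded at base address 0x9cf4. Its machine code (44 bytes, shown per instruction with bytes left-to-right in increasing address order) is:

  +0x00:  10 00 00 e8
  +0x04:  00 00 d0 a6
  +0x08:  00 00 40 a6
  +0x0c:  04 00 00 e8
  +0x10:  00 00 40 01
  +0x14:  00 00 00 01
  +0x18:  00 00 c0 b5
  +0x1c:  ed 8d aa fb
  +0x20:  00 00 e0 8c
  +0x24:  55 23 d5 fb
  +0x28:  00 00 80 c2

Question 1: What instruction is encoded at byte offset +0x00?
call #16

[00] 10 00 00 e8 → 0xe8000010
  top 8b → 0xe8 → call [J]
  imm: (w>>0)&0xffffff=0x10 → #16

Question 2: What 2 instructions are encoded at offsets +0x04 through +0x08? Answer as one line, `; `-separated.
@+04  little-endian(00 00 d0 a6) = 0xa6d00000
  top 8b → 0xa6 → cmp [RR]
  rd: (w>>22)&0x3=0x3 → R3
  rs: (w>>20)&0x3=0x1 → R1
@+08  little-endian(00 00 40 a6) = 0xa6400000
  top 8b → 0xa6 → cmp [RR]
  rd: (w>>22)&0x3=0x1 → R1
  rs: (w>>20)&0x3=0x0 → R0

cmp R1, R3; cmp R0, R1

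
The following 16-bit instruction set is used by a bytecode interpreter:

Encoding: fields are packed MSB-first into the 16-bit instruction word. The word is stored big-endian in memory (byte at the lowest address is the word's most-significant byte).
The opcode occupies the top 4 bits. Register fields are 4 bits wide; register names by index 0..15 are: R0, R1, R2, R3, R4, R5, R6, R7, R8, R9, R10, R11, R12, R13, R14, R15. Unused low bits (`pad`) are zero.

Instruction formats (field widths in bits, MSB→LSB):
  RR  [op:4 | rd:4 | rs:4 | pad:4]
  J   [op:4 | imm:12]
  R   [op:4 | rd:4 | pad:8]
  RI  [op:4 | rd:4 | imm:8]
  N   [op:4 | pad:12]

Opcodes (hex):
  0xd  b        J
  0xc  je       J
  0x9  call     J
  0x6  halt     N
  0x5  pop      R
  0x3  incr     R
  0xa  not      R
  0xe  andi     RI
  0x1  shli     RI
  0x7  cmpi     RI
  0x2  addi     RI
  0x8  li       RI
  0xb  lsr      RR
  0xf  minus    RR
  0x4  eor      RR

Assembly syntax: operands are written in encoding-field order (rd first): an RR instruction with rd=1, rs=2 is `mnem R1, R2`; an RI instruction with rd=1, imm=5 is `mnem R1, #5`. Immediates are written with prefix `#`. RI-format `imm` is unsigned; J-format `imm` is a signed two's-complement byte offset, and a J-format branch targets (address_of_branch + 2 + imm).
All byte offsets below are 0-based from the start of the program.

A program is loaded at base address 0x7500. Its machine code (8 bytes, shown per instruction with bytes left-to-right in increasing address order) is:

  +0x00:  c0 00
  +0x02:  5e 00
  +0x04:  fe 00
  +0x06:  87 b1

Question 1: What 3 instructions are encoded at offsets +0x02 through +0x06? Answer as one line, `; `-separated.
@+02  big-endian(5e 00) = 0x5e00
  top 4b → 0x5 → pop [R]
  [11:8] rd=14 = R14
@+04  big-endian(fe 00) = 0xfe00
  top 4b → 0xf → minus [RR]
  [11:8] rd=14 = R14
  [7:4] rs=0 = R0
@+06  big-endian(87 b1) = 0x87b1
  top 4b → 0x8 → li [RI]
  [11:8] rd=7 = R7
  [7:0] imm=177 = #177

pop R14; minus R14, R0; li R7, #177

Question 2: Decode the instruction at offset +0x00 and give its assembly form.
je #0

+0x00: c0 00 ⇒ word 0xc000 (big)
  op=0xc000>>12=0xc ⇒ je (J)
  [11:0] imm=0 = #0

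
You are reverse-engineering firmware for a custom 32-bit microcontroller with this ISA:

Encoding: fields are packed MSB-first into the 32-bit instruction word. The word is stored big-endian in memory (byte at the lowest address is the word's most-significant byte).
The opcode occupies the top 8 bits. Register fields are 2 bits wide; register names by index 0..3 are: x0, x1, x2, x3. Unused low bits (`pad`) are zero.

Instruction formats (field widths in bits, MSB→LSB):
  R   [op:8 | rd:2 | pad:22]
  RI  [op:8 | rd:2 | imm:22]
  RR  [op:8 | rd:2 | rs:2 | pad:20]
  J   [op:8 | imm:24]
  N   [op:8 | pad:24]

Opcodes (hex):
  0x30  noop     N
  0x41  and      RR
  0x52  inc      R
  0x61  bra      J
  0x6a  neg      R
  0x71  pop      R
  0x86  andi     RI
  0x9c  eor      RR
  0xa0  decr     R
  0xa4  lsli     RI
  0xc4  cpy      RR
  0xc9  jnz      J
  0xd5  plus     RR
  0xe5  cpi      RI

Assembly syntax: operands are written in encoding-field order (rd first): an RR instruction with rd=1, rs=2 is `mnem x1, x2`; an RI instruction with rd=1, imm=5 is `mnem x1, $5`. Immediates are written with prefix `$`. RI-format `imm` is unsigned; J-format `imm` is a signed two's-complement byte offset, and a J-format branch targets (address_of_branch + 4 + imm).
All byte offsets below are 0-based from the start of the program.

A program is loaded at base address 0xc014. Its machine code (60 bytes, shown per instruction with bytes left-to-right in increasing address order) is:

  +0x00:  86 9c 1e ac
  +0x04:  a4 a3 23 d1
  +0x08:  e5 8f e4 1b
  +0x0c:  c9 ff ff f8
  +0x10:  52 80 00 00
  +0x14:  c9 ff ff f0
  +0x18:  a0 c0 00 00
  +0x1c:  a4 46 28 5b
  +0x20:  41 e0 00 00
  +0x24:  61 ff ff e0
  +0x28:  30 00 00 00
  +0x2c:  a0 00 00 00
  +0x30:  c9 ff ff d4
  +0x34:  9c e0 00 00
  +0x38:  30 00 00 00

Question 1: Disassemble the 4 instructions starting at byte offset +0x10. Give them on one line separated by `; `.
inc x2; jnz $-16; decr x3; lsli x1, $403547

+0x10: 52 80 00 00 ⇒ word 0x52800000 (big)
  opcode bits[31:24]=0x52: inc/R
  rd@[23:22]=0x2 ⇒ x2
+0x14: c9 ff ff f0 ⇒ word 0xc9fffff0 (big)
  opcode bits[31:24]=0xc9: jnz/J
  imm@[23:0]=0xfffff0 (s24→-16) ⇒ $-16
+0x18: a0 c0 00 00 ⇒ word 0xa0c00000 (big)
  opcode bits[31:24]=0xa0: decr/R
  rd@[23:22]=0x3 ⇒ x3
+0x1c: a4 46 28 5b ⇒ word 0xa446285b (big)
  opcode bits[31:24]=0xa4: lsli/RI
  rd@[23:22]=0x1 ⇒ x1
  imm@[21:0]=0x6285b ⇒ $403547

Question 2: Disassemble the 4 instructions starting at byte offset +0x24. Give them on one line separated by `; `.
bra $-32; noop; decr x0; jnz $-44

off 0x24: read 61 ff ff e0 as big → 0x61ffffe0
  opcode bits[31:24]=0x61: bra/J
  imm@[23:0]=0xffffe0 (s24→-32) ⇒ $-32
off 0x28: read 30 00 00 00 as big → 0x30000000
  opcode bits[31:24]=0x30: noop/N
off 0x2c: read a0 00 00 00 as big → 0xa0000000
  opcode bits[31:24]=0xa0: decr/R
  rd@[23:22]=0x0 ⇒ x0
off 0x30: read c9 ff ff d4 as big → 0xc9ffffd4
  opcode bits[31:24]=0xc9: jnz/J
  imm@[23:0]=0xffffd4 (s24→-44) ⇒ $-44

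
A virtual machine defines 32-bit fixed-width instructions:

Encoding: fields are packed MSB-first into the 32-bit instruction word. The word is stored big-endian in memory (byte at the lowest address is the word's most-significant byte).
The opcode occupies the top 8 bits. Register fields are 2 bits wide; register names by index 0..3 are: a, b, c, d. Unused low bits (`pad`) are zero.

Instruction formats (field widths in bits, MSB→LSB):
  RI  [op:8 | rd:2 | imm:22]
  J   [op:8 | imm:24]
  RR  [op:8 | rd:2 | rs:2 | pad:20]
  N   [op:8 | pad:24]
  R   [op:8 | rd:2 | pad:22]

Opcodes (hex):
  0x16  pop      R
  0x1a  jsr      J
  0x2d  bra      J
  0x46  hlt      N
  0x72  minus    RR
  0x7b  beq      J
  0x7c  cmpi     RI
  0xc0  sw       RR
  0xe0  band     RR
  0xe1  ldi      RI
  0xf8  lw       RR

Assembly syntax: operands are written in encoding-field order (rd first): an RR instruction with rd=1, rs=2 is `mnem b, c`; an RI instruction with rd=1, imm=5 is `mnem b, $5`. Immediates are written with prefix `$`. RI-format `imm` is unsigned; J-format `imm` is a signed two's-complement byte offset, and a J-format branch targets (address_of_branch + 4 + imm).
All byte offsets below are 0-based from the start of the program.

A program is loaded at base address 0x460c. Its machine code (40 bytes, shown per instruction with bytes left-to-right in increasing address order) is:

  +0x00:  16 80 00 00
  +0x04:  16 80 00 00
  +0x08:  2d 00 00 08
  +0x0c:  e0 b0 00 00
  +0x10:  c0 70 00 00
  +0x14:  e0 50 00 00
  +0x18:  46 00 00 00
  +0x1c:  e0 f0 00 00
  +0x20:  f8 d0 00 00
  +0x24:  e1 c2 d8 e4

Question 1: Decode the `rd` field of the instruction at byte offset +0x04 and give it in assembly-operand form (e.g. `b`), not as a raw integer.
c

+0x04: 16 80 00 00 ⇒ word 0x16800000 (big)
  opcode bits[31:24]=0x16: pop/R
  rd@[23:22]=0x2 ⇒ c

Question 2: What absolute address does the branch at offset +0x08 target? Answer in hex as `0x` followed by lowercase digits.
0x4620

[08] 2d 00 00 08 → 0x2d000008
  opcode bits[31:24]=0x2d: bra/J
  imm@[23:0]=0x8 ⇒ $8
  target = base 0x460c + off 0x08 + 4 + imm 8 = 0x4620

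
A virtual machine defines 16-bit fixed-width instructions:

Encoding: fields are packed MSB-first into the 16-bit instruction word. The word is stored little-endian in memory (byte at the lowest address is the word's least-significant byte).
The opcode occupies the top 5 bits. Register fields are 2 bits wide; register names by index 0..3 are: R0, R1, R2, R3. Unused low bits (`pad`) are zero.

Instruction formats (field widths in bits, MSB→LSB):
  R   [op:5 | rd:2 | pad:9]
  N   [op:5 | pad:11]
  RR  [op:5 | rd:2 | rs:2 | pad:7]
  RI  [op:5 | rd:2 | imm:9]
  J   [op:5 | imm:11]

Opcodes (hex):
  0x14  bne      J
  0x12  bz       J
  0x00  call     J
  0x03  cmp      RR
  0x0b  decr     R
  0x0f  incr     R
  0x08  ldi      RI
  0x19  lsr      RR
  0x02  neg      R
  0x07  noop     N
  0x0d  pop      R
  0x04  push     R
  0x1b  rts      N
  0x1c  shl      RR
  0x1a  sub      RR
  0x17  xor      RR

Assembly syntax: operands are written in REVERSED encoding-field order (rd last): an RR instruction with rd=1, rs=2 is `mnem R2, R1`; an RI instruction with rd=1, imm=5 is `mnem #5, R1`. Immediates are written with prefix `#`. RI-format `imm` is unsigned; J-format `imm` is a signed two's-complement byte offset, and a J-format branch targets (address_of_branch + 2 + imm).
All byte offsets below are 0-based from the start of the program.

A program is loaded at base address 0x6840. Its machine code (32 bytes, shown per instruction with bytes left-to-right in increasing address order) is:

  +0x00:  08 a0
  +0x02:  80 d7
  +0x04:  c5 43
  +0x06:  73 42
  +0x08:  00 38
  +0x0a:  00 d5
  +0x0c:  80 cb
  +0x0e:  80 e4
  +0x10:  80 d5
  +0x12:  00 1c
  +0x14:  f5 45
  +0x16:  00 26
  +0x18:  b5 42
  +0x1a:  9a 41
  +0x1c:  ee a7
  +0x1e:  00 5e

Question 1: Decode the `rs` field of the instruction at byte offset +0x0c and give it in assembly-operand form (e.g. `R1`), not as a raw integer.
R3

+0x0c: 80 cb ⇒ word 0xcb80 (little)
  op=0xcb80>>11=0x19 ⇒ lsr (RR)
  rd: (w>>9)&0x3=0x1 → R1
  rs: (w>>7)&0x3=0x3 → R3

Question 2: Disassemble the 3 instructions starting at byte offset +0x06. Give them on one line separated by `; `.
ldi #115, R1; noop; sub R2, R2

[06] 73 42 → 0x4273
  opcode bits[15:11]=0x8: ldi/RI
  rd: (w>>9)&0x3=0x1 → R1
  imm: (w>>0)&0x1ff=0x73 → #115
[08] 00 38 → 0x3800
  opcode bits[15:11]=0x7: noop/N
[0a] 00 d5 → 0xd500
  opcode bits[15:11]=0x1a: sub/RR
  rd: (w>>9)&0x3=0x2 → R2
  rs: (w>>7)&0x3=0x2 → R2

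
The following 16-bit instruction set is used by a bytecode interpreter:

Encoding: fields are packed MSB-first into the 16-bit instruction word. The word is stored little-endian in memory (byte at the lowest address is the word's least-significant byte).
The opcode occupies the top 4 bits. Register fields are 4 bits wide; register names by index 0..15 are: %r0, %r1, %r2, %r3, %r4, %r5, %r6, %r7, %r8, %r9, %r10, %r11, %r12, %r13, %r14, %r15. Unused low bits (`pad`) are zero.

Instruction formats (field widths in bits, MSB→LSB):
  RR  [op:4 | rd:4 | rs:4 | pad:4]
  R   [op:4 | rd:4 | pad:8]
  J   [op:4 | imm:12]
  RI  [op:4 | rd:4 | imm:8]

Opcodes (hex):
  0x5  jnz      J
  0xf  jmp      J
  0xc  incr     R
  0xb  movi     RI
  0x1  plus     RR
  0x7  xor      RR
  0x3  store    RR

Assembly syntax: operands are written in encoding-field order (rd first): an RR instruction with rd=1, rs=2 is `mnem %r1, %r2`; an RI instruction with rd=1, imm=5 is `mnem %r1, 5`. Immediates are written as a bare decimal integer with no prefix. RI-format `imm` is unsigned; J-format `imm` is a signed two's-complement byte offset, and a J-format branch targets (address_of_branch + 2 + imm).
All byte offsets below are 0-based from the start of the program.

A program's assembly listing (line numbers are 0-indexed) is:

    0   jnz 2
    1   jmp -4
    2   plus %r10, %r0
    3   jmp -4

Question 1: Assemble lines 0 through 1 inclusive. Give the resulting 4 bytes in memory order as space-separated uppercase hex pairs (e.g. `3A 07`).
line 0 (jnz): pack op=0x5:4|imm=2:12 = 0x5002; little→ 02 50
line 1 (jmp): pack op=0xf:4|imm=-4:12 = 0xfffc; little→ fc ff

02 50 FC FF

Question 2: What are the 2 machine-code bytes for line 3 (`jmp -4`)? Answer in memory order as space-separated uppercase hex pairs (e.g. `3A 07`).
line 3 (jmp): pack op=0xf:4|imm=-4:12 = 0xfffc; little→ fc ff

FC FF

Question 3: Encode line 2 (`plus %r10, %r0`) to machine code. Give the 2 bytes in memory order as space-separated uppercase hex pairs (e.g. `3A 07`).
L2: plus op=0x1:4|rd=10:4|rs=0:4|pad=0:4 ⇒ 0x1a00 ⇒ little 00 1a

00 1A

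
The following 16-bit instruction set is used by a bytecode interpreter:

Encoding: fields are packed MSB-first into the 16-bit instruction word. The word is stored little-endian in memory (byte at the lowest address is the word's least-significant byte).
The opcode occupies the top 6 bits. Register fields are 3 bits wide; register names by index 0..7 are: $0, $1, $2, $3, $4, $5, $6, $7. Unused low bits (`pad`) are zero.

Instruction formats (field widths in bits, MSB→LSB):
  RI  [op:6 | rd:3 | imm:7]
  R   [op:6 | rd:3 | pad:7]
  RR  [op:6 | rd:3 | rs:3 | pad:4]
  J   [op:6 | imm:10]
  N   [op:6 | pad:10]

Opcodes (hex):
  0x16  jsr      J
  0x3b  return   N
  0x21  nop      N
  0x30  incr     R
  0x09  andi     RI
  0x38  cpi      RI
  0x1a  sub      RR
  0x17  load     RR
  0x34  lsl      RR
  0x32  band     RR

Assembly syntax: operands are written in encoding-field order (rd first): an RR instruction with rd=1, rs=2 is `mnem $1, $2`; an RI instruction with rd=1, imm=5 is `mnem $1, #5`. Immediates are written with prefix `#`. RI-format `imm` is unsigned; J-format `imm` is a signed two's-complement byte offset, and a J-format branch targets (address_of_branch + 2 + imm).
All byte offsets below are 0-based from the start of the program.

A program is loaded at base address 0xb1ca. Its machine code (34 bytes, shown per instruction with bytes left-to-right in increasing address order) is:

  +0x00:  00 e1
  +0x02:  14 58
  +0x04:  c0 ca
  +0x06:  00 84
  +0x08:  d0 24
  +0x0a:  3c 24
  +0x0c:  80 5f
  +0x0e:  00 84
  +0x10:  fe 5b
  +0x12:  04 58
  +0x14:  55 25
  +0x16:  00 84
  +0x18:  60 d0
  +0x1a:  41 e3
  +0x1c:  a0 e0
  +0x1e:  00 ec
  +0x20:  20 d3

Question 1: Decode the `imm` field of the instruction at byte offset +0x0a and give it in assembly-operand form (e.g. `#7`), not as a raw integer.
@+0a  little-endian(3c 24) = 0x243c
  op=0x243c>>10=0x9 ⇒ andi (RI)
  [9:7] rd=0 = $0
  [6:0] imm=60 = #60

#60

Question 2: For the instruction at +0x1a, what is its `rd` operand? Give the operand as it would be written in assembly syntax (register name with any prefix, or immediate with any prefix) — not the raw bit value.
[1a] 41 e3 → 0xe341
  op=0xe341>>10=0x38 ⇒ cpi (RI)
  [9:7] rd=6 = $6
  [6:0] imm=65 = #65

$6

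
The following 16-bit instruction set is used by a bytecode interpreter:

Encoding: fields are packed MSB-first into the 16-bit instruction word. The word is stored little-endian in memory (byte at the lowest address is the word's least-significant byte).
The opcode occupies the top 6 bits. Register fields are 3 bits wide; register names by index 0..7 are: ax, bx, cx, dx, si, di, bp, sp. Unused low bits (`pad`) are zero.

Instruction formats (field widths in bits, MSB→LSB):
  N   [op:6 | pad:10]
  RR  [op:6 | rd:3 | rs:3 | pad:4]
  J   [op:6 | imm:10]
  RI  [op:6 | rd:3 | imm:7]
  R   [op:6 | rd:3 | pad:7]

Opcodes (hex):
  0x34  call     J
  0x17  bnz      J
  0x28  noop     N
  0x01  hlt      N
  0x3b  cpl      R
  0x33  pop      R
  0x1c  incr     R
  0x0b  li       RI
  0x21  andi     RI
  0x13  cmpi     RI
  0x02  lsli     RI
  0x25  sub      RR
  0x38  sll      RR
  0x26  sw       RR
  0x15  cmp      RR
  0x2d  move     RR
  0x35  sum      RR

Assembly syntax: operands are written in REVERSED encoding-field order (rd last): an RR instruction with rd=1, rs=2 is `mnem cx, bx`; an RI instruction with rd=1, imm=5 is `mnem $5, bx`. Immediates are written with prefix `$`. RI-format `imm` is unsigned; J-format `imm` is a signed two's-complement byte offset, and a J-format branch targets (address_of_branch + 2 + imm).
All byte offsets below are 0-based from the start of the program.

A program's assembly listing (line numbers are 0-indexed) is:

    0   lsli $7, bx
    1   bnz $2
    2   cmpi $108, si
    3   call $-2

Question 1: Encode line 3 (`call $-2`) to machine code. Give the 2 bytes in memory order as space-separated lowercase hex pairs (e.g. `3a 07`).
L3: call op=0x34:6|imm=-2:10 ⇒ 0xd3fe ⇒ little fe d3

fe d3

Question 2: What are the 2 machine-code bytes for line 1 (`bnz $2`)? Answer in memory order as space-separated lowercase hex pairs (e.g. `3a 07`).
02 5c

1. bnz fields op=0x17:6|imm=2:10 → word 5c02h → 02 5c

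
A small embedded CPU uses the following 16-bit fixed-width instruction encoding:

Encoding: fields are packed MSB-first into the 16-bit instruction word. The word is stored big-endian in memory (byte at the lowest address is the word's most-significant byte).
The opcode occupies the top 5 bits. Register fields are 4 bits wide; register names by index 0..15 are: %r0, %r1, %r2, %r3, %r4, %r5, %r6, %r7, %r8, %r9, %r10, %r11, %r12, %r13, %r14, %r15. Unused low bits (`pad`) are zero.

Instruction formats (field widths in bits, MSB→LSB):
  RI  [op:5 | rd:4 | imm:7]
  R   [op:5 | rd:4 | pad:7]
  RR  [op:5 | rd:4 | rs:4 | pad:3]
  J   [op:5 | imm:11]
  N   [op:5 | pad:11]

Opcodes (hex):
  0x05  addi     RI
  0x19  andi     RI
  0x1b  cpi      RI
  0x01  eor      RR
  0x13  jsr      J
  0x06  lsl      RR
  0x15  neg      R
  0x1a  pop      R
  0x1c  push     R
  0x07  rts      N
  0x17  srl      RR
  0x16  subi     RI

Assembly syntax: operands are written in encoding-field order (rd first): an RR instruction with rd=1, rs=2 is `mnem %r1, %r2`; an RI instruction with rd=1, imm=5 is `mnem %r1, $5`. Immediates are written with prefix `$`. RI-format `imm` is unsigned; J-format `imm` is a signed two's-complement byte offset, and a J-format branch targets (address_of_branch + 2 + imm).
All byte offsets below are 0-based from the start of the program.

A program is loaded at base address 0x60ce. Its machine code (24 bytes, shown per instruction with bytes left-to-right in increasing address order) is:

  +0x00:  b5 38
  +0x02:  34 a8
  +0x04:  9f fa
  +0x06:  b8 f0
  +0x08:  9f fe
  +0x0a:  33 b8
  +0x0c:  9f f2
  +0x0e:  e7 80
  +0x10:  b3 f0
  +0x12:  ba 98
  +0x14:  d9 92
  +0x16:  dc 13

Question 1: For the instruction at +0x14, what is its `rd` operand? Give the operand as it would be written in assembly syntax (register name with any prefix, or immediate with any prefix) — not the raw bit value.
%r3

@+14  big-endian(d9 92) = 0xd992
  opcode bits[15:11]=0x1b: cpi/RI
  [10:7] rd=3 = %r3
  [6:0] imm=18 = $18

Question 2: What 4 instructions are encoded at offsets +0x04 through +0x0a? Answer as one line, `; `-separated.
jsr $-6; srl %r1, %r14; jsr $-2; lsl %r7, %r7

off 0x04: read 9f fa as big → 0x9ffa
  op=0x9ffa>>11=0x13 ⇒ jsr (J)
  imm@[10:0]=0x7fa (s11→-6) ⇒ $-6
off 0x06: read b8 f0 as big → 0xb8f0
  op=0xb8f0>>11=0x17 ⇒ srl (RR)
  rd@[10:7]=0x1 ⇒ %r1
  rs@[6:3]=0xe ⇒ %r14
off 0x08: read 9f fe as big → 0x9ffe
  op=0x9ffe>>11=0x13 ⇒ jsr (J)
  imm@[10:0]=0x7fe (s11→-2) ⇒ $-2
off 0x0a: read 33 b8 as big → 0x33b8
  op=0x33b8>>11=0x6 ⇒ lsl (RR)
  rd@[10:7]=0x7 ⇒ %r7
  rs@[6:3]=0x7 ⇒ %r7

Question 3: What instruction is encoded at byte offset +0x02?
off 0x02: read 34 a8 as big → 0x34a8
  opcode bits[15:11]=0x6: lsl/RR
  rd: (w>>7)&0xf=0x9 → %r9
  rs: (w>>3)&0xf=0x5 → %r5

lsl %r9, %r5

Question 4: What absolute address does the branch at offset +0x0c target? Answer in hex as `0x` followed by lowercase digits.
+0x0c: 9f f2 ⇒ word 0x9ff2 (big)
  opcode bits[15:11]=0x13: jsr/J
  [10:0] imm=2034 (s11→-14) = $-14
  target = base 0x60ce + off 0x0c + 2 + imm -14 = 0x60ce

0x60ce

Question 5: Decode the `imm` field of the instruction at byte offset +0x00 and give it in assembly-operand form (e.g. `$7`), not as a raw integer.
@+00  big-endian(b5 38) = 0xb538
  op=0xb538>>11=0x16 ⇒ subi (RI)
  [10:7] rd=10 = %r10
  [6:0] imm=56 = $56

$56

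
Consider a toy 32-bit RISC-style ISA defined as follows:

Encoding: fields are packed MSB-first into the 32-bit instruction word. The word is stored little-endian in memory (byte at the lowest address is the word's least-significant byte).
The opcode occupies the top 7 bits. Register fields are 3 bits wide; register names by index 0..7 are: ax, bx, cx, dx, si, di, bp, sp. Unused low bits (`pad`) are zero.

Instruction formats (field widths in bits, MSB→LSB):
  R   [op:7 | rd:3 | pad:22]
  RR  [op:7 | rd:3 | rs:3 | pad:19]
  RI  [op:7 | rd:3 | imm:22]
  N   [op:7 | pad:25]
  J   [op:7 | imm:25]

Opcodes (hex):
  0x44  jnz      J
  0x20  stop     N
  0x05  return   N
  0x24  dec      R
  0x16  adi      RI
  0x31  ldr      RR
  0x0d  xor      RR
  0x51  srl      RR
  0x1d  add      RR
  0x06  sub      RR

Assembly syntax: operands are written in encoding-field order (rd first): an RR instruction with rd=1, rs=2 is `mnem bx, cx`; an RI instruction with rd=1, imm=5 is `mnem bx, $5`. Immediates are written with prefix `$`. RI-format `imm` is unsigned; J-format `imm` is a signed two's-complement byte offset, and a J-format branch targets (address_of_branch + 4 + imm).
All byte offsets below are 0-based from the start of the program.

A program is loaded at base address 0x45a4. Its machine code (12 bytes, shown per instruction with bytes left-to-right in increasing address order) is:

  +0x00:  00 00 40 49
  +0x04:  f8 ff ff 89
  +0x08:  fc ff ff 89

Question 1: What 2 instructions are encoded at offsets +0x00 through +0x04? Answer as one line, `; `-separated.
+0x00: 00 00 40 49 ⇒ word 0x49400000 (little)
  opcode bits[31:25]=0x24: dec/R
  [24:22] rd=5 = di
+0x04: f8 ff ff 89 ⇒ word 0x89fffff8 (little)
  opcode bits[31:25]=0x44: jnz/J
  [24:0] imm=33554424 (s25→-8) = $-8

dec di; jnz $-8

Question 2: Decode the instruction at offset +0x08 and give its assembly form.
jnz $-4

@+08  little-endian(fc ff ff 89) = 0x89fffffc
  op=0x89fffffc>>25=0x44 ⇒ jnz (J)
  imm@[24:0]=0x1fffffc (s25→-4) ⇒ $-4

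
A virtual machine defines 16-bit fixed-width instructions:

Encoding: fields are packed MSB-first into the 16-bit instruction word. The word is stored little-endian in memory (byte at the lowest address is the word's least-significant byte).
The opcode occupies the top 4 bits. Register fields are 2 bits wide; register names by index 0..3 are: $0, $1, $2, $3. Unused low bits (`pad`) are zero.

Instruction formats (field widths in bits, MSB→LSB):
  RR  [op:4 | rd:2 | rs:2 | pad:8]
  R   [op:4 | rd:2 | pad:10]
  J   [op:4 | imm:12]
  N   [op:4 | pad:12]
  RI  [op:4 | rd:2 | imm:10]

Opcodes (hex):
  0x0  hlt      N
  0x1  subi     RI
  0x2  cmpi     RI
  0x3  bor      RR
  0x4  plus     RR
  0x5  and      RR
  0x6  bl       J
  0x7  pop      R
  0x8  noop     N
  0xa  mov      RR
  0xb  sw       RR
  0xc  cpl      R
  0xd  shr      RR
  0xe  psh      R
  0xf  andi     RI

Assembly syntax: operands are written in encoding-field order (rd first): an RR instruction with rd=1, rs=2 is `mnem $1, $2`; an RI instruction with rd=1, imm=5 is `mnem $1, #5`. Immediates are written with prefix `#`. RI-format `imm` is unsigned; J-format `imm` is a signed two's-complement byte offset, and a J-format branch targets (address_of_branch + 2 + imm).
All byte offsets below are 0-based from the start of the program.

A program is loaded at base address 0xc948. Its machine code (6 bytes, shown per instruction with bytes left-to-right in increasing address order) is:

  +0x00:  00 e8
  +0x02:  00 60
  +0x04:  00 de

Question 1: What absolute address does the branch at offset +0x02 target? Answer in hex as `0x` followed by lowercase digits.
@+02  little-endian(00 60) = 0x6000
  op=0x6000>>12=0x6 ⇒ bl (J)
  [11:0] imm=0 = #0
  target = base 0xc948 + off 0x02 + 2 + imm 0 = 0xc94c

0xc94c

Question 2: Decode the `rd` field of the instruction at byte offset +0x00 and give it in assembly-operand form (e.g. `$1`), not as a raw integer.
+0x00: 00 e8 ⇒ word 0xe800 (little)
  op=0xe800>>12=0xe ⇒ psh (R)
  rd: (w>>10)&0x3=0x2 → $2

$2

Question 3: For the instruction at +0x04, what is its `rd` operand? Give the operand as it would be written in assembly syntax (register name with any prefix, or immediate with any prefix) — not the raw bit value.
+0x04: 00 de ⇒ word 0xde00 (little)
  opcode bits[15:12]=0xd: shr/RR
  [11:10] rd=3 = $3
  [9:8] rs=2 = $2

$3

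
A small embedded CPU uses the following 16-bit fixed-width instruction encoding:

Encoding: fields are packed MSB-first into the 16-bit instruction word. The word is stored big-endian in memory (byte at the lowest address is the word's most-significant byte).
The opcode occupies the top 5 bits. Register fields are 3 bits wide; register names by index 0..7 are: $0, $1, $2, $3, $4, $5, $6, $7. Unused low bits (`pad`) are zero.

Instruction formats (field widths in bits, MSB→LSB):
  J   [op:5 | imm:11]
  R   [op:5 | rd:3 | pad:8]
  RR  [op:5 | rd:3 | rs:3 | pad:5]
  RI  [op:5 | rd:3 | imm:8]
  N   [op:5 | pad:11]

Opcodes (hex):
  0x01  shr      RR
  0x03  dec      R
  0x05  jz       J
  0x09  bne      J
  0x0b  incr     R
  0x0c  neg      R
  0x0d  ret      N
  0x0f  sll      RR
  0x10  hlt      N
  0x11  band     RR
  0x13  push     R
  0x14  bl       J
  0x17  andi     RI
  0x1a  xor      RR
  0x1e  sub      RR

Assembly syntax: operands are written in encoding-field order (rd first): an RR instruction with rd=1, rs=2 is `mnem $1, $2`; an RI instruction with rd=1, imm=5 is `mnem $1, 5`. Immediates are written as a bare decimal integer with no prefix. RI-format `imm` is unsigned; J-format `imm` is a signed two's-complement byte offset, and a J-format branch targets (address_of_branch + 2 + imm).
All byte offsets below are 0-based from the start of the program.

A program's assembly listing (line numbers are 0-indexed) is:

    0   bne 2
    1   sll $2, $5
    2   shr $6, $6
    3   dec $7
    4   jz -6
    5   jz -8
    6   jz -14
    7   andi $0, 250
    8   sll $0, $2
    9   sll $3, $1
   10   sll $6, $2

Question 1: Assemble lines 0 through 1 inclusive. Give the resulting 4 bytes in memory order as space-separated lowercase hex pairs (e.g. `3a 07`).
48 02 7a a0

L0: bne op=0x9:5|imm=2:11 ⇒ 0x4802 ⇒ big 48 02
L1: sll op=0xf:5|rd=2:3|rs=5:3|pad=0:5 ⇒ 0x7aa0 ⇒ big 7a a0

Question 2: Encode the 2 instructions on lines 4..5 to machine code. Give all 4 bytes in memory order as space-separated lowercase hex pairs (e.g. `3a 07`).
2f fa 2f f8

line 4 (jz): pack op=0x5:5|imm=-6:11 = 0x2ffa; big→ 2f fa
line 5 (jz): pack op=0x5:5|imm=-8:11 = 0x2ff8; big→ 2f f8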